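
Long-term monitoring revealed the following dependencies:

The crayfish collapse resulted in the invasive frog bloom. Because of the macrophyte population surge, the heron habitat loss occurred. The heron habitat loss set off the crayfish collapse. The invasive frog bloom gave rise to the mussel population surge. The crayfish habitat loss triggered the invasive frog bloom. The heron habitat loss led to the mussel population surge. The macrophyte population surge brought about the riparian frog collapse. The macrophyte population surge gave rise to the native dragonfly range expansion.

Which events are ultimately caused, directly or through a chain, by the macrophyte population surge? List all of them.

the crayfish collapse, the heron habitat loss, the invasive frog bloom, the mussel population surge, the native dragonfly range expansion, the riparian frog collapse

Direct effects: the riparian frog collapse, the heron habitat loss, the native dragonfly range expansion.
2 steps out: the crayfish collapse, the mussel population surge.
3 steps out: the invasive frog bloom.
Not reachable from it: the crayfish habitat loss.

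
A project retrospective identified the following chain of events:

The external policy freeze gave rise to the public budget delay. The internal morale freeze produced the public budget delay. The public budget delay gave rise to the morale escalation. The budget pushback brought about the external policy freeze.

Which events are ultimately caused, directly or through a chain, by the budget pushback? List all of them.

the external policy freeze, the morale escalation, the public budget delay

Direct effects: the external policy freeze.
2 steps out: the public budget delay.
3 steps out: the morale escalation.
Not reachable from it: the internal morale freeze.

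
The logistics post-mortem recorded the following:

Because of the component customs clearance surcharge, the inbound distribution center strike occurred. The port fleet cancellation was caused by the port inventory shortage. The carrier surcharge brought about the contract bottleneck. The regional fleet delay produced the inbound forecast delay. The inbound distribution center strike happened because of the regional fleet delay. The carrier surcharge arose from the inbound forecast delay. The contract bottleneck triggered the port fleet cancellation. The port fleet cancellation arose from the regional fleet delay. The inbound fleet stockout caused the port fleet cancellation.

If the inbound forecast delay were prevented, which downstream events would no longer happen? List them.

Downstream of the inbound forecast delay: the carrier surcharge, the contract bottleneck, the port fleet cancellation.
Of those, still caused via another path: the port fleet cancellation.
The remainder have no surviving cause.

the carrier surcharge, the contract bottleneck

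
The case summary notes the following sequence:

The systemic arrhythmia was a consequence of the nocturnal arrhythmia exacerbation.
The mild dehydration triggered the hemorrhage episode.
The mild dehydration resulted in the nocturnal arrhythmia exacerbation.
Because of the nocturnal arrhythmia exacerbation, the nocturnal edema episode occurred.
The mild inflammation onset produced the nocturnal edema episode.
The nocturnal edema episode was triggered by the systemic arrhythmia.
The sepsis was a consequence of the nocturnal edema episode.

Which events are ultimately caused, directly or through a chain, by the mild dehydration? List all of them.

the hemorrhage episode, the nocturnal arrhythmia exacerbation, the nocturnal edema episode, the sepsis, the systemic arrhythmia

Direct effects: the nocturnal arrhythmia exacerbation, the hemorrhage episode.
2 steps out: the systemic arrhythmia, the nocturnal edema episode.
3 steps out: the sepsis.
Not reachable from it: the mild inflammation onset.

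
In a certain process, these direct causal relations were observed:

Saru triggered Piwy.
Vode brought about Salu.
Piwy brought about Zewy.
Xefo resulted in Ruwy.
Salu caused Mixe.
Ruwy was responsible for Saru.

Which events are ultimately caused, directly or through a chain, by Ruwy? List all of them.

Direct effects: Saru.
2 steps out: Piwy.
3 steps out: Zewy.
Not reachable from it: Vode, Xefo, Salu, Mixe.

Piwy, Saru, Zewy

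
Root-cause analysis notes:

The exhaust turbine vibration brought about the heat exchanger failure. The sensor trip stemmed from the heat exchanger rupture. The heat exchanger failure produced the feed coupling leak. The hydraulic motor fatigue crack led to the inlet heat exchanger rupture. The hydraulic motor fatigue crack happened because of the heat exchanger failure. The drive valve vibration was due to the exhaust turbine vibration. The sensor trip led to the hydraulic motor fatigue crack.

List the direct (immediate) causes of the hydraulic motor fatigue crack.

Upstream contributors include the exhaust turbine vibration, the heat exchanger rupture, but only the heat exchanger failure, the sensor trip feed directly into the hydraulic motor fatigue crack.

the heat exchanger failure, the sensor trip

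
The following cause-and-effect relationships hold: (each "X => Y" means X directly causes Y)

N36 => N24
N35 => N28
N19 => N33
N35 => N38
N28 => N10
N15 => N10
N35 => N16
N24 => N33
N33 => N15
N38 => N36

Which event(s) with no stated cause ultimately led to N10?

Tracing upstream from N10: N10 ← N15 ← N33 ← N19.
A separate upstream branch: N10 ← N28 ← N35.
Each of those chain origins has no stated cause.

N19, N35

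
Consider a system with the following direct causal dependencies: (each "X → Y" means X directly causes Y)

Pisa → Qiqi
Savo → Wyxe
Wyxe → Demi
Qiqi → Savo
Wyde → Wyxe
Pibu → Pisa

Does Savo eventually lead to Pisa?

No

Savo leads to Wyxe, Demi; Pisa is not among them.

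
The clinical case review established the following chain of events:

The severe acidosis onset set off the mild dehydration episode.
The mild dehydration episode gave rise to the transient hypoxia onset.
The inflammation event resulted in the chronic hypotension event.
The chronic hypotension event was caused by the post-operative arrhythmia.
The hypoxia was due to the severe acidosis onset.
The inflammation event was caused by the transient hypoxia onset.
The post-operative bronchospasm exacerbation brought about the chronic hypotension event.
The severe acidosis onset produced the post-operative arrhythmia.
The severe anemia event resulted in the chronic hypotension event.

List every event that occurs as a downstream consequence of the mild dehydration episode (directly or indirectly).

Direct effects: the transient hypoxia onset.
2 steps out: the inflammation event.
3 steps out: the chronic hypotension event.
Not reachable from it: the severe acidosis onset, the post-operative bronchospasm exacerbation, the post-operative arrhythmia, the severe anemia event, the hypoxia.

the chronic hypotension event, the inflammation event, the transient hypoxia onset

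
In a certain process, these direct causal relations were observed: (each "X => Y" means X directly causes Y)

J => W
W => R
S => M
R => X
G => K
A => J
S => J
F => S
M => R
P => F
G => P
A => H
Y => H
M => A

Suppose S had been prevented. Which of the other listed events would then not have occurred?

Downstream of S: M, A, J, W, R, X, H.
Of those, still caused via another path: H.
The remainder have no surviving cause.

A, J, M, R, W, X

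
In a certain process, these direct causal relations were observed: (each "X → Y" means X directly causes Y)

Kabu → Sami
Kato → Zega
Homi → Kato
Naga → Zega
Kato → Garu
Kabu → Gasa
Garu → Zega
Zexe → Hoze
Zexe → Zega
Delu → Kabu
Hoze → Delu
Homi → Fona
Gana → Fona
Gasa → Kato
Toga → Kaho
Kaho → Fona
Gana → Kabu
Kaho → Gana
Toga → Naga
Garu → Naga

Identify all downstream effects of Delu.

Direct effects: Kabu.
2 steps out: Gasa, Sami.
3 steps out: Kato.
4 steps out: Garu, Zega.
5 steps out: Naga.
Not reachable from it: Toga, Kaho, Zexe, Hoze, Gana, Homi, Fona.

Garu, Gasa, Kabu, Kato, Naga, Sami, Zega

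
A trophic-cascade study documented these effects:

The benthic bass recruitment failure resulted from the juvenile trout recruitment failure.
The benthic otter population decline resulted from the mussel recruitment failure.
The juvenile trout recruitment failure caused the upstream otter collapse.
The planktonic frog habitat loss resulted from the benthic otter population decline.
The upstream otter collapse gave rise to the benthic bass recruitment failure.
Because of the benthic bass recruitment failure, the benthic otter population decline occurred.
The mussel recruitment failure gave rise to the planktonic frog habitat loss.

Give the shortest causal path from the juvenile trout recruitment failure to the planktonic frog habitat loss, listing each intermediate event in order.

the juvenile trout recruitment failure → the benthic bass recruitment failure → the benthic otter population decline → the planktonic frog habitat loss

the juvenile trout recruitment failure → the benthic bass recruitment failure
the benthic bass recruitment failure → the benthic otter population decline
the benthic otter population decline → the planktonic frog habitat loss
Length: 3 steps.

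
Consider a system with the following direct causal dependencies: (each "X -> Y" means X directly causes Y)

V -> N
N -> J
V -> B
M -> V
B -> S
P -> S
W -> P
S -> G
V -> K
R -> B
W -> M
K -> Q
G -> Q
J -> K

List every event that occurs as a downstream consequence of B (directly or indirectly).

G, Q, S

Direct effects: S.
2 steps out: G.
3 steps out: Q.
Not reachable from it: W, R, M, V, P, N, J, K.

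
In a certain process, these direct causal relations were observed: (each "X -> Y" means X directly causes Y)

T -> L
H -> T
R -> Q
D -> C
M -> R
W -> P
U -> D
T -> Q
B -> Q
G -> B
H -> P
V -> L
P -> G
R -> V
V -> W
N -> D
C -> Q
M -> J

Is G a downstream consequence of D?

No

D leads to C, Q; G is not among them.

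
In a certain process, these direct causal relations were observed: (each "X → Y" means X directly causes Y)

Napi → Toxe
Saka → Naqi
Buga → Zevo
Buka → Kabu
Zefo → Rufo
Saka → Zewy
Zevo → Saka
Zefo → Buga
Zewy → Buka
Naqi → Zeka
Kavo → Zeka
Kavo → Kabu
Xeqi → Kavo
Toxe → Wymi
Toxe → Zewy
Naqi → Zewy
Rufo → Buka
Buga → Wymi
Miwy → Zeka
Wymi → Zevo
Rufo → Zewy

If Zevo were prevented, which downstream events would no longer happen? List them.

Downstream of Zevo: Saka, Naqi, Zewy, Buka, Zeka, Kabu.
Of those, still caused via another path: Zewy, Buka, Zeka, Kabu.
The remainder have no surviving cause.

Naqi, Saka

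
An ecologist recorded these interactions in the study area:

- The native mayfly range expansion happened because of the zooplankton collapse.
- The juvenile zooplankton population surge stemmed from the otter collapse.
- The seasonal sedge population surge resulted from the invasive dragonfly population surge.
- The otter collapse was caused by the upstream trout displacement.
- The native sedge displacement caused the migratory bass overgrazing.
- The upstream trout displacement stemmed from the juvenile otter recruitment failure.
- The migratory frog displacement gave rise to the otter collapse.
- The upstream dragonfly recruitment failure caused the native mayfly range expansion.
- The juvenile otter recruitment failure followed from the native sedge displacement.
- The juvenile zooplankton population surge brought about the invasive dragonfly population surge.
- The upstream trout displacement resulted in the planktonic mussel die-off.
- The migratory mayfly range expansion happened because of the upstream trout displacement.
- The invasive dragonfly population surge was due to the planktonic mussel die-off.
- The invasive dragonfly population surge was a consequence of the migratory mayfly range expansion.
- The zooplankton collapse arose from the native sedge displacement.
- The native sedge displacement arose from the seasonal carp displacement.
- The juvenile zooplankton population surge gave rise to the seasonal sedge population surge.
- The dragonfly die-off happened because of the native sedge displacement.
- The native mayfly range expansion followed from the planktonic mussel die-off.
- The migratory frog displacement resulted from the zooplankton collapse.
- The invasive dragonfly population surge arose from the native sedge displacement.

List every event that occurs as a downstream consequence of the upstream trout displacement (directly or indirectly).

the invasive dragonfly population surge, the juvenile zooplankton population surge, the migratory mayfly range expansion, the native mayfly range expansion, the otter collapse, the planktonic mussel die-off, the seasonal sedge population surge

Direct effects: the migratory mayfly range expansion, the otter collapse, the planktonic mussel die-off.
2 steps out: the juvenile zooplankton population surge, the native mayfly range expansion, the invasive dragonfly population surge.
3 steps out: the seasonal sedge population surge.
Not reachable from it: the seasonal carp displacement, the native sedge displacement, the migratory bass overgrazing, the zooplankton collapse, the juvenile otter recruitment failure, the migratory frog displacement, the dragonfly die-off, the upstream dragonfly recruitment failure.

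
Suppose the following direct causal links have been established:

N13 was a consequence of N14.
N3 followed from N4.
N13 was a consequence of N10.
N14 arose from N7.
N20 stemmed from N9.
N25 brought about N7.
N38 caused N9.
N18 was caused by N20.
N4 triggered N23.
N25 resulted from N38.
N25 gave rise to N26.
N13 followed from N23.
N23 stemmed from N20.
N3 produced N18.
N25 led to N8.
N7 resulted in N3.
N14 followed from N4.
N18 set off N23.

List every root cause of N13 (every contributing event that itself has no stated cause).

N10, N38, N4

Tracing upstream from N13: N13 ← N23 ← N20 ← N9 ← N38.
A separate upstream branch: N13 ← N23 ← N4.
A separate upstream branch: N13 ← N10.
Each of those chain origins has no stated cause.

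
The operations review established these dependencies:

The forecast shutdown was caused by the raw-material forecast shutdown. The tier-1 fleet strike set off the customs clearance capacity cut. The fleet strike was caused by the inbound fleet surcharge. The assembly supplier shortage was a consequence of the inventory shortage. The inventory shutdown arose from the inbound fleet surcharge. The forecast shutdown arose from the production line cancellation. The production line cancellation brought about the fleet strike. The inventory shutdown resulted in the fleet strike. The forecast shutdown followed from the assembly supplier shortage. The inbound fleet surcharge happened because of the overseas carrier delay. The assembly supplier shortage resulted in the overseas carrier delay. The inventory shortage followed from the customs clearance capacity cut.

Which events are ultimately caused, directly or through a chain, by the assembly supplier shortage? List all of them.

Direct effects: the overseas carrier delay, the forecast shutdown.
2 steps out: the inbound fleet surcharge.
3 steps out: the inventory shutdown, the fleet strike.
Not reachable from it: the raw-material forecast shutdown, the tier-1 fleet strike, the customs clearance capacity cut, the inventory shortage, the production line cancellation.

the fleet strike, the forecast shutdown, the inbound fleet surcharge, the inventory shutdown, the overseas carrier delay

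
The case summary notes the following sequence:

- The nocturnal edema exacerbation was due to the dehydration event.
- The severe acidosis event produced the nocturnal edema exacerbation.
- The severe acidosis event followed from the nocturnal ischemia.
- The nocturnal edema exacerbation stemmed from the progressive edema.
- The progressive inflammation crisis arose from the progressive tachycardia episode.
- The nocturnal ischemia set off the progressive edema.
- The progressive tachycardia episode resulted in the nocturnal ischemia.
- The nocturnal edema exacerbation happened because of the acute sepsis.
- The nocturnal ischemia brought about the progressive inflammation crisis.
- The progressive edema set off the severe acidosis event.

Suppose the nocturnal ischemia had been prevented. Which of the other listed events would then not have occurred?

Downstream of the nocturnal ischemia: the progressive inflammation crisis, the progressive edema, the severe acidosis event, the nocturnal edema exacerbation.
Of those, still caused via another path: the progressive inflammation crisis, the nocturnal edema exacerbation.
The remainder have no surviving cause.

the progressive edema, the severe acidosis event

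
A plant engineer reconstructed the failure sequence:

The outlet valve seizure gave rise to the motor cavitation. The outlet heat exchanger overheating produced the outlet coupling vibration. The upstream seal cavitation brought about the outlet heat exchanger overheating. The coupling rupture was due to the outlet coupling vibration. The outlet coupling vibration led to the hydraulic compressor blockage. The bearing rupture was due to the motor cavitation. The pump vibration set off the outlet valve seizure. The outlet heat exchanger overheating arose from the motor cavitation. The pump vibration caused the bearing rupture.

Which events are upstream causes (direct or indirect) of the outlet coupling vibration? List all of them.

Immediate cause of the outlet coupling vibration: the outlet heat exchanger overheating.
Further upstream: the pump vibration, the outlet valve seizure, the motor cavitation, the upstream seal cavitation.

the motor cavitation, the outlet heat exchanger overheating, the outlet valve seizure, the pump vibration, the upstream seal cavitation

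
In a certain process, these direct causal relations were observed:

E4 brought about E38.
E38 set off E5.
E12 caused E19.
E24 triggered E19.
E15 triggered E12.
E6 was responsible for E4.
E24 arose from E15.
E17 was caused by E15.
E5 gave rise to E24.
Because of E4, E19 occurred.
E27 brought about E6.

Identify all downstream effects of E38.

E19, E24, E5

Direct effects: E5.
2 steps out: E24.
3 steps out: E19.
Not reachable from it: E15, E27, E6, E4, E12, E17.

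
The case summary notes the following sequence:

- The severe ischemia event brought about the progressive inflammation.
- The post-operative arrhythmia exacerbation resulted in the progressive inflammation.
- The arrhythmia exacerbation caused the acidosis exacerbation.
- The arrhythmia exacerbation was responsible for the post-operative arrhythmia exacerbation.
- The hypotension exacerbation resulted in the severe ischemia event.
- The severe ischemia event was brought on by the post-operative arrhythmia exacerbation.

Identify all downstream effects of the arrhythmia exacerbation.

Direct effects: the post-operative arrhythmia exacerbation, the acidosis exacerbation.
2 steps out: the severe ischemia event, the progressive inflammation.
Not reachable from it: the hypotension exacerbation.

the acidosis exacerbation, the post-operative arrhythmia exacerbation, the progressive inflammation, the severe ischemia event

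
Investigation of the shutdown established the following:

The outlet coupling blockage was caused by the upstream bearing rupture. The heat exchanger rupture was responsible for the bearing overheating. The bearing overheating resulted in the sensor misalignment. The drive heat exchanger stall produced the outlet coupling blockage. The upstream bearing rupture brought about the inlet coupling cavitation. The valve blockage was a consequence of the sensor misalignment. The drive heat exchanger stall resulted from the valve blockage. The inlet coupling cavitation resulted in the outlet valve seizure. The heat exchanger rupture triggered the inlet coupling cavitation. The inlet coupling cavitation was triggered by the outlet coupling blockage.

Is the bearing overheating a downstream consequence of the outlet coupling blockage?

The outlet coupling blockage leads to the inlet coupling cavitation, the outlet valve seizure; the bearing overheating is not among them.

No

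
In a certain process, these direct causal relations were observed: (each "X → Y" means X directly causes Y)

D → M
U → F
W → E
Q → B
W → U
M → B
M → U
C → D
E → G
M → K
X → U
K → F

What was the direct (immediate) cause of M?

Upstream contributors include C, but only D feeds directly into M.

D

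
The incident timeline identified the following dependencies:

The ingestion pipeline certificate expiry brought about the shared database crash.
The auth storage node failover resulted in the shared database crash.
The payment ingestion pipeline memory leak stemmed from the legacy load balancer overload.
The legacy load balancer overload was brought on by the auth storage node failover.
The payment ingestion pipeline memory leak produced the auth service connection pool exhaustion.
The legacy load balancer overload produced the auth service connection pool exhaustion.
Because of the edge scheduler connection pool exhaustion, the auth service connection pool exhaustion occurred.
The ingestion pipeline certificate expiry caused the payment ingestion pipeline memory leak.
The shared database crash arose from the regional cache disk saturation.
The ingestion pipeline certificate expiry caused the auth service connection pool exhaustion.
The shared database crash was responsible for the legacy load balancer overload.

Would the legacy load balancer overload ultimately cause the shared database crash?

The legacy load balancer overload leads to the payment ingestion pipeline memory leak, the auth service connection pool exhaustion; the shared database crash is not among them.

No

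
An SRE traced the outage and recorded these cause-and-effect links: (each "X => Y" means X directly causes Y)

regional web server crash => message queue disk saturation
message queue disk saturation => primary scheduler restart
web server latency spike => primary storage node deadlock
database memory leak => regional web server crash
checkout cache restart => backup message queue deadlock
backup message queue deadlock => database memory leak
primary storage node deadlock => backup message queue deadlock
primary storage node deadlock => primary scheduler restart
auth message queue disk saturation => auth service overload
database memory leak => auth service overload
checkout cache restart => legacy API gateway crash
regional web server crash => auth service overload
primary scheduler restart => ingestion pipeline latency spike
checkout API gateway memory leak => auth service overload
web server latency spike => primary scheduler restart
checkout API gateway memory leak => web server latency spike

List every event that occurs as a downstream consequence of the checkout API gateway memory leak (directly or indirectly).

Direct effects: the web server latency spike, the auth service overload.
2 steps out: the primary storage node deadlock, the primary scheduler restart.
3 steps out: the backup message queue deadlock, the ingestion pipeline latency spike.
4 steps out: the database memory leak.
5 steps out: the regional web server crash.
6 steps out: the message queue disk saturation.
Not reachable from it: the auth message queue disk saturation, the checkout cache restart, the legacy API gateway crash.

the auth service overload, the backup message queue deadlock, the database memory leak, the ingestion pipeline latency spike, the message queue disk saturation, the primary scheduler restart, the primary storage node deadlock, the regional web server crash, the web server latency spike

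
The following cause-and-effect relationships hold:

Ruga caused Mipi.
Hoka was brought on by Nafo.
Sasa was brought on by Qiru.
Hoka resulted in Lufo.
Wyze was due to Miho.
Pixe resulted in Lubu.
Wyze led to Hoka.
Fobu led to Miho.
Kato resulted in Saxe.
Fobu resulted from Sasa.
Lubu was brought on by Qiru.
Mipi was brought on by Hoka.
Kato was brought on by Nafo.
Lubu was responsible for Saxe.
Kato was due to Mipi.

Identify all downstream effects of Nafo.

Hoka, Kato, Lufo, Mipi, Saxe

Direct effects: Hoka, Kato.
2 steps out: Lufo, Mipi, Saxe.
Not reachable from it: Ruga, Pixe, Qiru, Sasa, Fobu, Miho, Wyze, Lubu.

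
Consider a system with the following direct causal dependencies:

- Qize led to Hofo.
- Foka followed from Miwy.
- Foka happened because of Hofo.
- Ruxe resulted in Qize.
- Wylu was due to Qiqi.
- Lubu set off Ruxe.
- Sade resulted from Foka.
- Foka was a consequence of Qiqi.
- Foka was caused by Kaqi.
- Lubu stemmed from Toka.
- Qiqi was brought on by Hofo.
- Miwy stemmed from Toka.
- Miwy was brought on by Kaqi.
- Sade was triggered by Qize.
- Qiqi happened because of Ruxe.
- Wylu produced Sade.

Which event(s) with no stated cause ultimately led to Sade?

Tracing upstream from Sade: Sade ← Foka ← Miwy ← Toka.
A separate upstream branch: Sade ← Foka ← Kaqi.
Each of those chain origins has no stated cause.

Kaqi, Toka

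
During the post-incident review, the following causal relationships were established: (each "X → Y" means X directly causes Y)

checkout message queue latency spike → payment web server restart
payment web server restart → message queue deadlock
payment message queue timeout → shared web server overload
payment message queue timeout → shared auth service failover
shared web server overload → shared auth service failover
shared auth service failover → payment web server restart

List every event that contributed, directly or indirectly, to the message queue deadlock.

the checkout message queue latency spike, the payment message queue timeout, the payment web server restart, the shared auth service failover, the shared web server overload

Immediate cause of the message queue deadlock: the payment web server restart.
Further upstream: the payment message queue timeout, the shared web server overload, the shared auth service failover, the checkout message queue latency spike.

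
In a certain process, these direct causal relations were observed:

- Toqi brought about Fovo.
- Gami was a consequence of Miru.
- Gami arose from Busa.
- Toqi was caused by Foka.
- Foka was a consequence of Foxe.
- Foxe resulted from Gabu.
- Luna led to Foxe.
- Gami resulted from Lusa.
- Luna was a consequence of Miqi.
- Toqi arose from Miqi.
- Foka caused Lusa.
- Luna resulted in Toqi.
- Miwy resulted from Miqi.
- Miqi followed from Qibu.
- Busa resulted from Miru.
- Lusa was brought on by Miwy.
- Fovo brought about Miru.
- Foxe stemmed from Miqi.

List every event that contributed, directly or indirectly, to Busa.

Immediate cause of Busa: Miru.
Further upstream: Qibu, Miqi, Luna, Foxe, Foka, Toqi, Fovo, Gabu.

Foka, Fovo, Foxe, Gabu, Luna, Miqi, Miru, Qibu, Toqi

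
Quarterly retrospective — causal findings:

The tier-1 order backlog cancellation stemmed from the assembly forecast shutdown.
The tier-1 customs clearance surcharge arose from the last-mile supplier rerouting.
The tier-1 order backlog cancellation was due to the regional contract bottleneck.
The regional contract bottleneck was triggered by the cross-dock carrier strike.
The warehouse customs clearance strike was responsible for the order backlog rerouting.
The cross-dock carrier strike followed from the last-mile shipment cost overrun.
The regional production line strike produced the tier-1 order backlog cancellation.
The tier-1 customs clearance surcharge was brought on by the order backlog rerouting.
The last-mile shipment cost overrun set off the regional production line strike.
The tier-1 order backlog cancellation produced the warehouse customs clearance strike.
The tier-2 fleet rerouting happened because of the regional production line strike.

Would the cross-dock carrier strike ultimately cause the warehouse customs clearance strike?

Yes

There is a causal chain: the cross-dock carrier strike → the regional contract bottleneck → the tier-1 order backlog cancellation → the warehouse customs clearance strike.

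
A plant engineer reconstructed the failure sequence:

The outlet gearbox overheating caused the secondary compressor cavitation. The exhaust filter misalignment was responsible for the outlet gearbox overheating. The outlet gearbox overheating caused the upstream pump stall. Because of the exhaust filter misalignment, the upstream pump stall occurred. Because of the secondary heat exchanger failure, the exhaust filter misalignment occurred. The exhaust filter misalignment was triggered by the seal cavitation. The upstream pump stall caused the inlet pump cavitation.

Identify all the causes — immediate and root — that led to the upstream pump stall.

Immediate causes of the upstream pump stall: the exhaust filter misalignment, the outlet gearbox overheating.
Further upstream: the seal cavitation, the secondary heat exchanger failure.

the exhaust filter misalignment, the outlet gearbox overheating, the seal cavitation, the secondary heat exchanger failure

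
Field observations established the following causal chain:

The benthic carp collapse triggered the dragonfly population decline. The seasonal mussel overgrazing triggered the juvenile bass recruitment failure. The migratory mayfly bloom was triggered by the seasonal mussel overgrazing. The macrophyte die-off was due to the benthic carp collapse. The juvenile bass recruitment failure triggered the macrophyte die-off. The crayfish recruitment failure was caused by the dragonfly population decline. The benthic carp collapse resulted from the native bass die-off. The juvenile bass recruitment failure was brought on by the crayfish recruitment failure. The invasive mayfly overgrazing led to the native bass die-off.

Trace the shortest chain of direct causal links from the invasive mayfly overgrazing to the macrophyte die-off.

the invasive mayfly overgrazing → the native bass die-off
the native bass die-off → the benthic carp collapse
the benthic carp collapse → the macrophyte die-off
Length: 3 steps.

the invasive mayfly overgrazing → the native bass die-off → the benthic carp collapse → the macrophyte die-off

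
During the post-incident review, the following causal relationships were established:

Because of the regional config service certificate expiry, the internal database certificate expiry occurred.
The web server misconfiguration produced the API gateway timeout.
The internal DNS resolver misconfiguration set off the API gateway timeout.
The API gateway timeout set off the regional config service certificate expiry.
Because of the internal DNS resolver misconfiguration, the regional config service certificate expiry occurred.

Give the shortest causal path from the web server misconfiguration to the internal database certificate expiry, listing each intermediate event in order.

the web server misconfiguration → the API gateway timeout
the API gateway timeout → the regional config service certificate expiry
the regional config service certificate expiry → the internal database certificate expiry
Length: 3 steps.

the web server misconfiguration → the API gateway timeout → the regional config service certificate expiry → the internal database certificate expiry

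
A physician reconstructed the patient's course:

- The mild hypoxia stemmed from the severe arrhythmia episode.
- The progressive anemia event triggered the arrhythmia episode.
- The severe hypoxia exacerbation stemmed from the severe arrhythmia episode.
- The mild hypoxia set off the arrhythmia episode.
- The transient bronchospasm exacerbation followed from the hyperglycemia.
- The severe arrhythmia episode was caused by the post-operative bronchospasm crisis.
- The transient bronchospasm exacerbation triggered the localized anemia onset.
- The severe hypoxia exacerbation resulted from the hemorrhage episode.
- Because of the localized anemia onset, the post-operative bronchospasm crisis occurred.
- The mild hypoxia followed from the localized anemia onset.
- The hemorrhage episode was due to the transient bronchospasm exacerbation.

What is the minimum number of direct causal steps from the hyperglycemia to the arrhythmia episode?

Shortest chain: the hyperglycemia → the transient bronchospasm exacerbation → the localized anemia onset → the mild hypoxia → the arrhythmia episode.

4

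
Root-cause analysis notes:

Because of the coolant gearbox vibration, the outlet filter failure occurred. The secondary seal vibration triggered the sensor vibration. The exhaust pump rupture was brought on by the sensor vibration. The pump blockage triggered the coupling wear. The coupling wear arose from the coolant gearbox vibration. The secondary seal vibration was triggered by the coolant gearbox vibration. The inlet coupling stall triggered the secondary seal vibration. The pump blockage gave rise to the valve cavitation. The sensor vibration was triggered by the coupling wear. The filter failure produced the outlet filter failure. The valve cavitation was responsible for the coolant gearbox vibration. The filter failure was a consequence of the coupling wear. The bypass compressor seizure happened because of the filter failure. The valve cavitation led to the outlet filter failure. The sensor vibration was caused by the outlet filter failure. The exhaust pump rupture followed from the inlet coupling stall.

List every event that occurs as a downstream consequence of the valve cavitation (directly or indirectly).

the bypass compressor seizure, the coolant gearbox vibration, the coupling wear, the exhaust pump rupture, the filter failure, the outlet filter failure, the secondary seal vibration, the sensor vibration

Direct effects: the coolant gearbox vibration, the outlet filter failure.
2 steps out: the coupling wear, the secondary seal vibration, the sensor vibration.
3 steps out: the filter failure, the exhaust pump rupture.
4 steps out: the bypass compressor seizure.
Not reachable from it: the pump blockage, the inlet coupling stall.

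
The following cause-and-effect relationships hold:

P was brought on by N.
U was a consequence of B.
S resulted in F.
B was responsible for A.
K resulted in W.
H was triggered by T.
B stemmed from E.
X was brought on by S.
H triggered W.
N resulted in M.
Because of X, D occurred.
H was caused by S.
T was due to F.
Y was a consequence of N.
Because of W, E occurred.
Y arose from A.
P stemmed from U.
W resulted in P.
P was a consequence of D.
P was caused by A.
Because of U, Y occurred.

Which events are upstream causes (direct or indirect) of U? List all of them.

Immediate cause of U: B.
Further upstream: S, F, T, H, K, W, E.

B, E, F, H, K, S, T, W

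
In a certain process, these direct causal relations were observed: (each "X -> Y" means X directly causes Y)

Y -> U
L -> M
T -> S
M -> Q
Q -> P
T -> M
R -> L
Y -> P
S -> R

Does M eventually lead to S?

M leads to Q, P; S is not among them.

No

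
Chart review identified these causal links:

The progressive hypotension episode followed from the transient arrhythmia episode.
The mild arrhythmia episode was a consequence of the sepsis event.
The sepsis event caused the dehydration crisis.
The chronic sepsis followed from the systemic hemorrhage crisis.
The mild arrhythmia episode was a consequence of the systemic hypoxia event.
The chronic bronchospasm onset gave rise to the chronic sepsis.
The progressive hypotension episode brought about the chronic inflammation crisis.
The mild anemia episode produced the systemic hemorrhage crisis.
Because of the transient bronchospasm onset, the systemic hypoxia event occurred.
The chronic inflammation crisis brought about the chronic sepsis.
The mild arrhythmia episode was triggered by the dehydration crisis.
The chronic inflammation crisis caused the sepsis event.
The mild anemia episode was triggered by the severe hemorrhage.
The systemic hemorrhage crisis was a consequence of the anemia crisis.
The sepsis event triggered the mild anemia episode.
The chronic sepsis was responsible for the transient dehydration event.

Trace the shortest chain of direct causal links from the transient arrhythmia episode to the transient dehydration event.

the transient arrhythmia episode → the progressive hypotension episode → the chronic inflammation crisis → the chronic sepsis → the transient dehydration event

the transient arrhythmia episode → the progressive hypotension episode
the progressive hypotension episode → the chronic inflammation crisis
the chronic inflammation crisis → the chronic sepsis
the chronic sepsis → the transient dehydration event
Length: 4 steps.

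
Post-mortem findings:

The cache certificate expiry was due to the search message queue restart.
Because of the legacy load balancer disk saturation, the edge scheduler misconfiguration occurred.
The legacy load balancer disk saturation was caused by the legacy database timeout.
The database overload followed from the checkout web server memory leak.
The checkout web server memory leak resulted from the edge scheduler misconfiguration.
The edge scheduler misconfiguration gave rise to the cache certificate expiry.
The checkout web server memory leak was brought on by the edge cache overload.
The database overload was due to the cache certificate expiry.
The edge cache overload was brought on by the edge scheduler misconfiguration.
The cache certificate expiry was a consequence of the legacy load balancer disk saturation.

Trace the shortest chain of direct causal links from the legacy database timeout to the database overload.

the legacy database timeout → the legacy load balancer disk saturation
the legacy load balancer disk saturation → the cache certificate expiry
the cache certificate expiry → the database overload
Length: 3 steps.

the legacy database timeout → the legacy load balancer disk saturation → the cache certificate expiry → the database overload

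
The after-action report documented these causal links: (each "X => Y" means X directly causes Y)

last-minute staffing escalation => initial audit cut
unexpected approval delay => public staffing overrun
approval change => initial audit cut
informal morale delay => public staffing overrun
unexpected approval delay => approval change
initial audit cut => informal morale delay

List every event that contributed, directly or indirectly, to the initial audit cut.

Immediate causes of the initial audit cut: the approval change, the last-minute staffing escalation.
Further upstream: the unexpected approval delay.

the approval change, the last-minute staffing escalation, the unexpected approval delay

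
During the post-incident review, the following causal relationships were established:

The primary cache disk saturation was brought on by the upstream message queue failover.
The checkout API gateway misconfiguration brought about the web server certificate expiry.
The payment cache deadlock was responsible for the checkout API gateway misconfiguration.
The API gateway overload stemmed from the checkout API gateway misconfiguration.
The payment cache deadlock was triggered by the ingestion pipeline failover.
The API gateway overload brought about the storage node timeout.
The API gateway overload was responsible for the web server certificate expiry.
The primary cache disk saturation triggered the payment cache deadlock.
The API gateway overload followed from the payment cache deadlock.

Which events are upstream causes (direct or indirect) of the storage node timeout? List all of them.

Immediate cause of the storage node timeout: the API gateway overload.
Further upstream: the ingestion pipeline failover, the upstream message queue failover, the primary cache disk saturation, the payment cache deadlock, the checkout API gateway misconfiguration.

the API gateway overload, the checkout API gateway misconfiguration, the ingestion pipeline failover, the payment cache deadlock, the primary cache disk saturation, the upstream message queue failover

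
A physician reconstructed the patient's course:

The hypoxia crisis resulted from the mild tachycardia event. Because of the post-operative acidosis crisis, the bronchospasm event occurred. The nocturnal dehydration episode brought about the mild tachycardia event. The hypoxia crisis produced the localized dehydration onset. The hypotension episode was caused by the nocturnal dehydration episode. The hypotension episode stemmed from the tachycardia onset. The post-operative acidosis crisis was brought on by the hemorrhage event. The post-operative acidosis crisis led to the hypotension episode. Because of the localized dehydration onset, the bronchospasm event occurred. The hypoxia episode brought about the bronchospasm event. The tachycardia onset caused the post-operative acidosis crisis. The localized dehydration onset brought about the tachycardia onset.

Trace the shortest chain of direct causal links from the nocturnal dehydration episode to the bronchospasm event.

the nocturnal dehydration episode → the mild tachycardia event → the hypoxia crisis → the localized dehydration onset → the bronchospasm event

the nocturnal dehydration episode → the mild tachycardia event
the mild tachycardia event → the hypoxia crisis
the hypoxia crisis → the localized dehydration onset
the localized dehydration onset → the bronchospasm event
Length: 4 steps.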